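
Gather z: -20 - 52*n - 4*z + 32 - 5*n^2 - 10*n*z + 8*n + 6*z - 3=-5*n^2 - 44*n + z*(2 - 10*n) + 9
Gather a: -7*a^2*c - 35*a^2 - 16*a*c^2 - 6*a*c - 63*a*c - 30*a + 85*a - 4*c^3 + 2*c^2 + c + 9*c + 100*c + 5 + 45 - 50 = a^2*(-7*c - 35) + a*(-16*c^2 - 69*c + 55) - 4*c^3 + 2*c^2 + 110*c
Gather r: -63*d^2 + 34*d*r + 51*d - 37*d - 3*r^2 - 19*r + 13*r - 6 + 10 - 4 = -63*d^2 + 14*d - 3*r^2 + r*(34*d - 6)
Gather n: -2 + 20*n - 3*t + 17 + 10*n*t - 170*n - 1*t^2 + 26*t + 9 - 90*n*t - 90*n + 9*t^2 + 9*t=n*(-80*t - 240) + 8*t^2 + 32*t + 24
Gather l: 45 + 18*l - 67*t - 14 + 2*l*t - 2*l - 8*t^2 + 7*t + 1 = l*(2*t + 16) - 8*t^2 - 60*t + 32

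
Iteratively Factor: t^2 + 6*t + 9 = (t + 3)*(t + 3)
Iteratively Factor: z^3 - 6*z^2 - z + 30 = (z - 3)*(z^2 - 3*z - 10) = (z - 5)*(z - 3)*(z + 2)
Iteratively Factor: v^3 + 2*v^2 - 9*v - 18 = (v - 3)*(v^2 + 5*v + 6) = (v - 3)*(v + 2)*(v + 3)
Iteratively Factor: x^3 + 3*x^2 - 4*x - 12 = (x - 2)*(x^2 + 5*x + 6) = (x - 2)*(x + 2)*(x + 3)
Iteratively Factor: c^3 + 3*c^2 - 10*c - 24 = (c + 2)*(c^2 + c - 12) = (c - 3)*(c + 2)*(c + 4)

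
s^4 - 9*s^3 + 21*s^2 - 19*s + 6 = (s - 6)*(s - 1)^3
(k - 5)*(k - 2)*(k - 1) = k^3 - 8*k^2 + 17*k - 10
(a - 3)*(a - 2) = a^2 - 5*a + 6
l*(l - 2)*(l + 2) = l^3 - 4*l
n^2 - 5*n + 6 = (n - 3)*(n - 2)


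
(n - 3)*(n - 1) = n^2 - 4*n + 3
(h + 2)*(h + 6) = h^2 + 8*h + 12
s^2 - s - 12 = (s - 4)*(s + 3)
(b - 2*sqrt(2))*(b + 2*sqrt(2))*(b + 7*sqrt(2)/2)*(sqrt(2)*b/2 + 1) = sqrt(2)*b^4/2 + 9*b^3/2 - sqrt(2)*b^2/2 - 36*b - 28*sqrt(2)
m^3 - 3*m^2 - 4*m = m*(m - 4)*(m + 1)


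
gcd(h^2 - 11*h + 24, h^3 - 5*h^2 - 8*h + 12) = 1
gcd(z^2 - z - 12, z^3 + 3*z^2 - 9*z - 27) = z + 3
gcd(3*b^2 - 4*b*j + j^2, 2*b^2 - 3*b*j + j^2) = b - j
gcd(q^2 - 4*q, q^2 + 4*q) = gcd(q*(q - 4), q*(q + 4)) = q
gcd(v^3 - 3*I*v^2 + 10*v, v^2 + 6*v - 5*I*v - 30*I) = v - 5*I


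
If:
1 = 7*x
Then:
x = 1/7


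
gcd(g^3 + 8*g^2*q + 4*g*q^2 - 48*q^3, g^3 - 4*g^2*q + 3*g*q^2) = 1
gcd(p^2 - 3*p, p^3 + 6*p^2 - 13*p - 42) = p - 3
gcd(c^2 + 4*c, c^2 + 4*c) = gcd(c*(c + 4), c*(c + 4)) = c^2 + 4*c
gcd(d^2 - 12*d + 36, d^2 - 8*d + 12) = d - 6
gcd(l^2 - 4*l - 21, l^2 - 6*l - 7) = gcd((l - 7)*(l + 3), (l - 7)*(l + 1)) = l - 7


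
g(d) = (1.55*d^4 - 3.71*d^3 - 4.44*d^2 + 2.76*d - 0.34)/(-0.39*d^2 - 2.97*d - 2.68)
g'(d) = (0.78*d + 2.97)*(1.55*d^4 - 3.71*d^3 - 4.44*d^2 + 2.76*d - 0.34)/(-0.39*d^2 - 2.97*d - 2.68)^2 + (6.2*d^3 - 11.13*d^2 - 8.88*d + 2.76)/(-0.39*d^2 - 2.97*d - 2.68)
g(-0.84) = 6.13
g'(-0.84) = -27.96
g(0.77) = 0.38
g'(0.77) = 1.25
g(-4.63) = 358.66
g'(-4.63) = -383.71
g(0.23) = -0.01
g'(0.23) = -0.06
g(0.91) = 0.57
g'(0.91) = 1.36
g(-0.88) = 7.46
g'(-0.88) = -40.10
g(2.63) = 1.30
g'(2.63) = -1.65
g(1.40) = 1.24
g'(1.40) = 1.24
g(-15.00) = -1960.53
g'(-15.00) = 134.65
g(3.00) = 0.44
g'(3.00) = -3.03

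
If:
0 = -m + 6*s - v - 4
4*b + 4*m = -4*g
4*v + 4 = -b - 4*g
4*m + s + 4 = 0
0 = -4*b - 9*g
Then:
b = 972/493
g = -432/493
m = -540/493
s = 188/493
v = -304/493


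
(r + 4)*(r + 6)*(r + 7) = r^3 + 17*r^2 + 94*r + 168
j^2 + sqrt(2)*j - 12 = (j - 2*sqrt(2))*(j + 3*sqrt(2))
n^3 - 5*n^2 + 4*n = n*(n - 4)*(n - 1)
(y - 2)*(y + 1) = y^2 - y - 2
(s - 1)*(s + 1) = s^2 - 1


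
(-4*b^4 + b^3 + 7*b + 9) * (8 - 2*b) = 8*b^5 - 34*b^4 + 8*b^3 - 14*b^2 + 38*b + 72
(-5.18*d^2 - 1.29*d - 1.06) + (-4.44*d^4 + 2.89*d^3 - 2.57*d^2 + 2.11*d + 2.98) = -4.44*d^4 + 2.89*d^3 - 7.75*d^2 + 0.82*d + 1.92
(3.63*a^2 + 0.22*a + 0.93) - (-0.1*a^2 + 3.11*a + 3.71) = 3.73*a^2 - 2.89*a - 2.78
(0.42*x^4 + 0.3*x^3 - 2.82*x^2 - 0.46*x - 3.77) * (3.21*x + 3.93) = 1.3482*x^5 + 2.6136*x^4 - 7.8732*x^3 - 12.5592*x^2 - 13.9095*x - 14.8161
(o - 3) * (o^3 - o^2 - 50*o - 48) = o^4 - 4*o^3 - 47*o^2 + 102*o + 144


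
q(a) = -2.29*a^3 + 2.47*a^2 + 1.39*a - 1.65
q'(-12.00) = -1047.17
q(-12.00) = 4294.47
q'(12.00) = -928.61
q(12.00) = -3586.41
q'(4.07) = -92.31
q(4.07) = -109.47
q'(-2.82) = -67.17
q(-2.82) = 65.43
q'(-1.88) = -32.18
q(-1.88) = 19.68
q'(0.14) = 1.95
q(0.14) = -1.41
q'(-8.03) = -481.26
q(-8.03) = 1332.18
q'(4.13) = -95.39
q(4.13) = -115.10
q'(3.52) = -66.34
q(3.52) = -66.03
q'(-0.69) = -5.29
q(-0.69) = -0.68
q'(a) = -6.87*a^2 + 4.94*a + 1.39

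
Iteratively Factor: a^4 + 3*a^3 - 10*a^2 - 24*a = (a - 3)*(a^3 + 6*a^2 + 8*a) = (a - 3)*(a + 2)*(a^2 + 4*a) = a*(a - 3)*(a + 2)*(a + 4)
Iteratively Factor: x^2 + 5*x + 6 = (x + 2)*(x + 3)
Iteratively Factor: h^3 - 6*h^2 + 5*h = (h - 5)*(h^2 - h) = h*(h - 5)*(h - 1)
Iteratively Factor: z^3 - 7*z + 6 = (z + 3)*(z^2 - 3*z + 2) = (z - 2)*(z + 3)*(z - 1)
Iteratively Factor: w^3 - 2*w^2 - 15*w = (w)*(w^2 - 2*w - 15) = w*(w - 5)*(w + 3)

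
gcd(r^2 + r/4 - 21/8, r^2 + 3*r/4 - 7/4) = r + 7/4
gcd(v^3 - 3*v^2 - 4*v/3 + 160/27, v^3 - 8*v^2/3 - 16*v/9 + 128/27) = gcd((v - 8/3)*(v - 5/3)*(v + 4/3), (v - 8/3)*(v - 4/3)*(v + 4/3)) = v^2 - 4*v/3 - 32/9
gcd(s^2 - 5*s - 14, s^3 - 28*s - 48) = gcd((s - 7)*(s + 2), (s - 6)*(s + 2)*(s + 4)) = s + 2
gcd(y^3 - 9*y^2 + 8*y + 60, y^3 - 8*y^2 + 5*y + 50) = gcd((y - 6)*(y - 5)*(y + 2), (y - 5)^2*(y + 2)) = y^2 - 3*y - 10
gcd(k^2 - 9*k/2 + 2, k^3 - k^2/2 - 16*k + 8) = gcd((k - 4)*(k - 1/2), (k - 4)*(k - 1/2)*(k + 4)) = k^2 - 9*k/2 + 2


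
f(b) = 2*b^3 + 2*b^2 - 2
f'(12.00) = 912.00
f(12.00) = 3742.00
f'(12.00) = 912.00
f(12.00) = 3742.00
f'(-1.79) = 12.06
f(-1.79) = -7.06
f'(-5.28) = 146.15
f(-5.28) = -240.64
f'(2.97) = 64.81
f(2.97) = 68.04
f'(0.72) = 5.99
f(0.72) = -0.22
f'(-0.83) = 0.81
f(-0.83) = -1.77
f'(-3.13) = 46.26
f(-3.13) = -43.73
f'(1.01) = 10.16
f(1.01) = 2.10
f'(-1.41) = 6.29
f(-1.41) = -3.63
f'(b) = 6*b^2 + 4*b = 2*b*(3*b + 2)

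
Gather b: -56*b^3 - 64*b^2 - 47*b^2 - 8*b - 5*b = -56*b^3 - 111*b^2 - 13*b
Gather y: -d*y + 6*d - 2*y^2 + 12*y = 6*d - 2*y^2 + y*(12 - d)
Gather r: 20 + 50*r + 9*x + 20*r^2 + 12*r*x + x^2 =20*r^2 + r*(12*x + 50) + x^2 + 9*x + 20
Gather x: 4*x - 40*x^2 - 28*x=-40*x^2 - 24*x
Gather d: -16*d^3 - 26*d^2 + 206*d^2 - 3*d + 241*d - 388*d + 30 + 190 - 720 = -16*d^3 + 180*d^2 - 150*d - 500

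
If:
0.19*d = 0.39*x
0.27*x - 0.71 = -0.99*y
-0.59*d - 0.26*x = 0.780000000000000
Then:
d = -1.09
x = -0.53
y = 0.86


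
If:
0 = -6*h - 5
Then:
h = -5/6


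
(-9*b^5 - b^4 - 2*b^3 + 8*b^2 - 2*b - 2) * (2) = -18*b^5 - 2*b^4 - 4*b^3 + 16*b^2 - 4*b - 4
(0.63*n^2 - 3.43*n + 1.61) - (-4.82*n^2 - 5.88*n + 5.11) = 5.45*n^2 + 2.45*n - 3.5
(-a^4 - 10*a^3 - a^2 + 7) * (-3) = 3*a^4 + 30*a^3 + 3*a^2 - 21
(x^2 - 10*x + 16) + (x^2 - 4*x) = 2*x^2 - 14*x + 16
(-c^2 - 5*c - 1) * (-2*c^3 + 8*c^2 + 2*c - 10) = 2*c^5 + 2*c^4 - 40*c^3 - 8*c^2 + 48*c + 10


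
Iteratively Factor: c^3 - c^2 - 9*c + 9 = (c - 3)*(c^2 + 2*c - 3) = (c - 3)*(c - 1)*(c + 3)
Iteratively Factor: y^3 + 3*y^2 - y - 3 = (y - 1)*(y^2 + 4*y + 3) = (y - 1)*(y + 3)*(y + 1)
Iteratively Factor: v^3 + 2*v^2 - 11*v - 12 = (v + 4)*(v^2 - 2*v - 3) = (v - 3)*(v + 4)*(v + 1)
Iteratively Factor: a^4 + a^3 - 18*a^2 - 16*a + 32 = (a - 4)*(a^3 + 5*a^2 + 2*a - 8) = (a - 4)*(a + 4)*(a^2 + a - 2) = (a - 4)*(a + 2)*(a + 4)*(a - 1)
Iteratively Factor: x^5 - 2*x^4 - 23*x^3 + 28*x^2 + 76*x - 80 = (x - 5)*(x^4 + 3*x^3 - 8*x^2 - 12*x + 16) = (x - 5)*(x + 2)*(x^3 + x^2 - 10*x + 8) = (x - 5)*(x + 2)*(x + 4)*(x^2 - 3*x + 2) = (x - 5)*(x - 2)*(x + 2)*(x + 4)*(x - 1)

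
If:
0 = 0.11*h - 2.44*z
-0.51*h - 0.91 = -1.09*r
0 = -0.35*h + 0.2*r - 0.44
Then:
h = -1.06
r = 0.34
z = -0.05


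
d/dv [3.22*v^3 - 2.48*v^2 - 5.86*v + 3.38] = 9.66*v^2 - 4.96*v - 5.86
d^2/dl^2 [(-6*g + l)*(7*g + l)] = 2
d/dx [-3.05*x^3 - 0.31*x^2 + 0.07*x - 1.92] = -9.15*x^2 - 0.62*x + 0.07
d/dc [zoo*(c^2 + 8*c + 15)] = zoo*(c + 4)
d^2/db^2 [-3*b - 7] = 0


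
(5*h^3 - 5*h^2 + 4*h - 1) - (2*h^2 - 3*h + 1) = 5*h^3 - 7*h^2 + 7*h - 2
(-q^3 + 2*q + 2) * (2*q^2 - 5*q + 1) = -2*q^5 + 5*q^4 + 3*q^3 - 6*q^2 - 8*q + 2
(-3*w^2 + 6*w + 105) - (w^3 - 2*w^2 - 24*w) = -w^3 - w^2 + 30*w + 105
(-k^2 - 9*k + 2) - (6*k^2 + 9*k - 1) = -7*k^2 - 18*k + 3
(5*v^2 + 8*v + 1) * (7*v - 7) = 35*v^3 + 21*v^2 - 49*v - 7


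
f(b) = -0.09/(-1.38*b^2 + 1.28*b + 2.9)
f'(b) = -0.09*(2.76*b - 1.28)/(-1.38*b^2 + 1.28*b + 2.9)^2 = (0.1152 - 0.2484*b)/(-1.38*b^2 + 1.28*b + 2.9)^2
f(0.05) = -0.03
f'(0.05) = 0.01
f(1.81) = -0.13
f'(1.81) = -0.69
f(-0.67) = -0.06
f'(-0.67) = 0.14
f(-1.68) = 0.03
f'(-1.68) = 0.05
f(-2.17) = 0.01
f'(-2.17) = 0.02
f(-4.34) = 0.00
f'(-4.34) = 0.00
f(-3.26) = 0.01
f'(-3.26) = 0.00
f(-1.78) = 0.02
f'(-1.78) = 0.04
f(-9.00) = 0.00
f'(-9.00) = 0.00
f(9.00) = 0.00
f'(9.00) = -0.00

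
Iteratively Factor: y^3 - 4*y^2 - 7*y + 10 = (y + 2)*(y^2 - 6*y + 5) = (y - 1)*(y + 2)*(y - 5)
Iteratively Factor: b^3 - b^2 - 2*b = (b + 1)*(b^2 - 2*b) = (b - 2)*(b + 1)*(b)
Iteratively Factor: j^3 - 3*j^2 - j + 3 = (j - 3)*(j^2 - 1) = (j - 3)*(j + 1)*(j - 1)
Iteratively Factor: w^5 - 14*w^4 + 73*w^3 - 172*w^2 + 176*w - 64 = (w - 1)*(w^4 - 13*w^3 + 60*w^2 - 112*w + 64) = (w - 4)*(w - 1)*(w^3 - 9*w^2 + 24*w - 16) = (w - 4)*(w - 1)^2*(w^2 - 8*w + 16) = (w - 4)^2*(w - 1)^2*(w - 4)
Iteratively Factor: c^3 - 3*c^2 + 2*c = (c - 1)*(c^2 - 2*c) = c*(c - 1)*(c - 2)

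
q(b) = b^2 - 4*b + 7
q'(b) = 2*b - 4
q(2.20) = 3.04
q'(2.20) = 0.40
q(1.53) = 3.22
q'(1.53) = -0.94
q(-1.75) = 17.06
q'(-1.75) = -7.50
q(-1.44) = 14.83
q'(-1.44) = -6.88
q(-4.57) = 46.16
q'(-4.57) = -13.14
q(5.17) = 13.05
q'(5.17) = 6.34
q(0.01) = 6.96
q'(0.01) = -3.98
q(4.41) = 8.81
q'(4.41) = 4.82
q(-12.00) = 199.00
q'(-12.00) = -28.00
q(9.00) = 52.00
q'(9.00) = 14.00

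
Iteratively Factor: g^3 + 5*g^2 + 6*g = (g + 3)*(g^2 + 2*g) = g*(g + 3)*(g + 2)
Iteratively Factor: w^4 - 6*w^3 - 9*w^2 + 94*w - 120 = (w - 5)*(w^3 - w^2 - 14*w + 24) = (w - 5)*(w + 4)*(w^2 - 5*w + 6) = (w - 5)*(w - 2)*(w + 4)*(w - 3)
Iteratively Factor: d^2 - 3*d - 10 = (d + 2)*(d - 5)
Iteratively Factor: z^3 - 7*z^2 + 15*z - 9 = (z - 3)*(z^2 - 4*z + 3) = (z - 3)^2*(z - 1)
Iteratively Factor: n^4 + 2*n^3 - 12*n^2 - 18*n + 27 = (n - 3)*(n^3 + 5*n^2 + 3*n - 9) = (n - 3)*(n + 3)*(n^2 + 2*n - 3) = (n - 3)*(n + 3)^2*(n - 1)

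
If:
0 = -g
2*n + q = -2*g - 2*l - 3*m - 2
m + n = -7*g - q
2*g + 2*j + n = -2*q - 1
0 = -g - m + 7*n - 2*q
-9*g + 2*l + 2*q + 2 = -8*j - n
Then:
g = 0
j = 1/2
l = -2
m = 18/17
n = -2/17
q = -16/17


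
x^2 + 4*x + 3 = (x + 1)*(x + 3)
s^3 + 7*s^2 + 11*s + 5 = (s + 1)^2*(s + 5)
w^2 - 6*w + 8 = (w - 4)*(w - 2)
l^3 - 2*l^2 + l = l*(l - 1)^2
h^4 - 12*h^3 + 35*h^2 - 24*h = h*(h - 8)*(h - 3)*(h - 1)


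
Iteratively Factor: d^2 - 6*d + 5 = (d - 5)*(d - 1)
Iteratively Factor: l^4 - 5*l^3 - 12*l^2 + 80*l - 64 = (l - 4)*(l^3 - l^2 - 16*l + 16) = (l - 4)*(l - 1)*(l^2 - 16) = (l - 4)^2*(l - 1)*(l + 4)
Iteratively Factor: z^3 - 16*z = (z - 4)*(z^2 + 4*z) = (z - 4)*(z + 4)*(z)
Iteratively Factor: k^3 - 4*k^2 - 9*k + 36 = (k - 4)*(k^2 - 9) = (k - 4)*(k + 3)*(k - 3)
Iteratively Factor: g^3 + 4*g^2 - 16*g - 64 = (g + 4)*(g^2 - 16) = (g - 4)*(g + 4)*(g + 4)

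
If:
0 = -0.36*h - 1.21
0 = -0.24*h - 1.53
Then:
No Solution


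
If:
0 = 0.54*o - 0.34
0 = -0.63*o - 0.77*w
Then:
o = 0.63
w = -0.52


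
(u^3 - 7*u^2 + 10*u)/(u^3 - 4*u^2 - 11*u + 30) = u/(u + 3)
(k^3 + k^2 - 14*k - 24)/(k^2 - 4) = (k^2 - k - 12)/(k - 2)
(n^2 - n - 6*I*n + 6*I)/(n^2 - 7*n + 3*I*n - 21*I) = (n^2 - n - 6*I*n + 6*I)/(n^2 - 7*n + 3*I*n - 21*I)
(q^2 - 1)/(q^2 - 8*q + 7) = (q + 1)/(q - 7)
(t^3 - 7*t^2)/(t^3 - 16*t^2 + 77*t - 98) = t^2/(t^2 - 9*t + 14)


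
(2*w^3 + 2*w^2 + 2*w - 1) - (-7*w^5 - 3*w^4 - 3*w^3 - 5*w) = 7*w^5 + 3*w^4 + 5*w^3 + 2*w^2 + 7*w - 1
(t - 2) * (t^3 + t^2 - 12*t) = t^4 - t^3 - 14*t^2 + 24*t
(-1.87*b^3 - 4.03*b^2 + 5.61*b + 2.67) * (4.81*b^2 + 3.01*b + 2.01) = -8.9947*b^5 - 25.013*b^4 + 11.0951*b^3 + 21.6285*b^2 + 19.3128*b + 5.3667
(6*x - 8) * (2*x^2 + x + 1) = 12*x^3 - 10*x^2 - 2*x - 8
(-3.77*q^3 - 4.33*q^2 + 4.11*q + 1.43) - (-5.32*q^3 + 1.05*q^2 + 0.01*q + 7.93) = 1.55*q^3 - 5.38*q^2 + 4.1*q - 6.5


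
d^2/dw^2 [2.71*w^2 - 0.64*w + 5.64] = 5.42000000000000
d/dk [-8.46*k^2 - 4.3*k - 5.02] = -16.92*k - 4.3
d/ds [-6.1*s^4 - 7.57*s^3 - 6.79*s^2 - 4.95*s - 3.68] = -24.4*s^3 - 22.71*s^2 - 13.58*s - 4.95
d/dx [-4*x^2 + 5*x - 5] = 5 - 8*x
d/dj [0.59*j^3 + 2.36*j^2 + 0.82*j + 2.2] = 1.77*j^2 + 4.72*j + 0.82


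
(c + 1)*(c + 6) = c^2 + 7*c + 6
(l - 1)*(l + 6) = l^2 + 5*l - 6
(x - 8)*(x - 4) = x^2 - 12*x + 32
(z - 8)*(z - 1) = z^2 - 9*z + 8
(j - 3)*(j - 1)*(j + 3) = j^3 - j^2 - 9*j + 9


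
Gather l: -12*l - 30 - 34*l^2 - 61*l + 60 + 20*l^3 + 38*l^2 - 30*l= 20*l^3 + 4*l^2 - 103*l + 30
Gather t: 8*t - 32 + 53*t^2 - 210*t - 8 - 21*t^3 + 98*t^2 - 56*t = -21*t^3 + 151*t^2 - 258*t - 40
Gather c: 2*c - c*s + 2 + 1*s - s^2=c*(2 - s) - s^2 + s + 2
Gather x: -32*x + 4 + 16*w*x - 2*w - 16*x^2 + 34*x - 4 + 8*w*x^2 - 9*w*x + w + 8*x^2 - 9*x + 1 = -w + x^2*(8*w - 8) + x*(7*w - 7) + 1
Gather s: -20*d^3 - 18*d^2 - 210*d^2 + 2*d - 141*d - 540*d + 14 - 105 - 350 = -20*d^3 - 228*d^2 - 679*d - 441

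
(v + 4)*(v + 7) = v^2 + 11*v + 28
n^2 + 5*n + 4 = (n + 1)*(n + 4)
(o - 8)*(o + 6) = o^2 - 2*o - 48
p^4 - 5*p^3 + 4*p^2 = p^2*(p - 4)*(p - 1)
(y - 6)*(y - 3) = y^2 - 9*y + 18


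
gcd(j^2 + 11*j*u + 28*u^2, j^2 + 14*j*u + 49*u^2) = j + 7*u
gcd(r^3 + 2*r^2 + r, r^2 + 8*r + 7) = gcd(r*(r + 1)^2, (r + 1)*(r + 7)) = r + 1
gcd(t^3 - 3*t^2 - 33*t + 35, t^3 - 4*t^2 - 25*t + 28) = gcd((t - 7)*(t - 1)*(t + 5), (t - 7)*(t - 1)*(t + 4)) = t^2 - 8*t + 7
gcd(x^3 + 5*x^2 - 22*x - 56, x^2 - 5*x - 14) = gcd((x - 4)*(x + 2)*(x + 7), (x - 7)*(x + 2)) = x + 2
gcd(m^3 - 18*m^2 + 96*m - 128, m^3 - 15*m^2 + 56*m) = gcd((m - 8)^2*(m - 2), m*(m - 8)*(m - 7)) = m - 8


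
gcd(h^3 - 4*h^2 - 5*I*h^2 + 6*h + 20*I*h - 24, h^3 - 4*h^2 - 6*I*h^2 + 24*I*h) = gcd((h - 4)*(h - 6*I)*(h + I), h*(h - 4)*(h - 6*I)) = h^2 + h*(-4 - 6*I) + 24*I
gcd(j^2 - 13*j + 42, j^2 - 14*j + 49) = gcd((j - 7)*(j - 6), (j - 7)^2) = j - 7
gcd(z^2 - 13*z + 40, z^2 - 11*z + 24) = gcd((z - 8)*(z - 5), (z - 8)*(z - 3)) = z - 8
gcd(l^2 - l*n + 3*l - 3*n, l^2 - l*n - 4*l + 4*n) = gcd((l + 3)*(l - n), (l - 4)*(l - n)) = l - n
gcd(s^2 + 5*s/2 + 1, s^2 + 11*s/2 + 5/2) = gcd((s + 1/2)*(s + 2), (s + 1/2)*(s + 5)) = s + 1/2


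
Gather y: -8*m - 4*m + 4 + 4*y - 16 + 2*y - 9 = -12*m + 6*y - 21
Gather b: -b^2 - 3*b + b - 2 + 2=-b^2 - 2*b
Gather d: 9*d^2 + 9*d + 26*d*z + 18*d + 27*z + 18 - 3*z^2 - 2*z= 9*d^2 + d*(26*z + 27) - 3*z^2 + 25*z + 18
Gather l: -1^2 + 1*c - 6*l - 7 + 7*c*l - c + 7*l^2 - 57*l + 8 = 7*l^2 + l*(7*c - 63)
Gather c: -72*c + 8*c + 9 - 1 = 8 - 64*c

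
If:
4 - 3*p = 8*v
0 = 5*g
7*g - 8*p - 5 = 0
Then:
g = 0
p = -5/8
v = 47/64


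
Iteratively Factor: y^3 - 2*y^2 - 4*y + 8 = (y + 2)*(y^2 - 4*y + 4) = (y - 2)*(y + 2)*(y - 2)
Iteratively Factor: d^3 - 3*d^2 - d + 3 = (d + 1)*(d^2 - 4*d + 3) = (d - 3)*(d + 1)*(d - 1)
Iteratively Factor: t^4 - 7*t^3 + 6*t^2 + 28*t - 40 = (t - 2)*(t^3 - 5*t^2 - 4*t + 20) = (t - 2)*(t + 2)*(t^2 - 7*t + 10) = (t - 2)^2*(t + 2)*(t - 5)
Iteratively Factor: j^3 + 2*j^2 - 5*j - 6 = (j + 3)*(j^2 - j - 2) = (j - 2)*(j + 3)*(j + 1)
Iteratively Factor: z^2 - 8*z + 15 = (z - 5)*(z - 3)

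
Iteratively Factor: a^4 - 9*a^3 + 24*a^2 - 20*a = (a - 2)*(a^3 - 7*a^2 + 10*a) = (a - 5)*(a - 2)*(a^2 - 2*a) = a*(a - 5)*(a - 2)*(a - 2)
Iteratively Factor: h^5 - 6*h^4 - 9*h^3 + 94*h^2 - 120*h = (h + 4)*(h^4 - 10*h^3 + 31*h^2 - 30*h) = (h - 2)*(h + 4)*(h^3 - 8*h^2 + 15*h) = (h - 3)*(h - 2)*(h + 4)*(h^2 - 5*h) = h*(h - 3)*(h - 2)*(h + 4)*(h - 5)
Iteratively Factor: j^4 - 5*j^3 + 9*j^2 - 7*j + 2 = (j - 1)*(j^3 - 4*j^2 + 5*j - 2) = (j - 2)*(j - 1)*(j^2 - 2*j + 1) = (j - 2)*(j - 1)^2*(j - 1)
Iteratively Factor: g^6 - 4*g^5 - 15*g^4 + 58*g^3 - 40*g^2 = (g)*(g^5 - 4*g^4 - 15*g^3 + 58*g^2 - 40*g) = g*(g + 4)*(g^4 - 8*g^3 + 17*g^2 - 10*g) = g^2*(g + 4)*(g^3 - 8*g^2 + 17*g - 10) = g^2*(g - 2)*(g + 4)*(g^2 - 6*g + 5) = g^2*(g - 5)*(g - 2)*(g + 4)*(g - 1)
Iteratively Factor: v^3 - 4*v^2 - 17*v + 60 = (v - 5)*(v^2 + v - 12) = (v - 5)*(v - 3)*(v + 4)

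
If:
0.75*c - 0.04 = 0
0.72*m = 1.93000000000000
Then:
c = 0.05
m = 2.68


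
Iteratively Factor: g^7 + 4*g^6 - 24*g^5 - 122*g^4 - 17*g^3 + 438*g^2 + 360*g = (g - 2)*(g^6 + 6*g^5 - 12*g^4 - 146*g^3 - 309*g^2 - 180*g) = (g - 2)*(g + 3)*(g^5 + 3*g^4 - 21*g^3 - 83*g^2 - 60*g) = (g - 5)*(g - 2)*(g + 3)*(g^4 + 8*g^3 + 19*g^2 + 12*g) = (g - 5)*(g - 2)*(g + 3)^2*(g^3 + 5*g^2 + 4*g) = g*(g - 5)*(g - 2)*(g + 3)^2*(g^2 + 5*g + 4) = g*(g - 5)*(g - 2)*(g + 3)^2*(g + 4)*(g + 1)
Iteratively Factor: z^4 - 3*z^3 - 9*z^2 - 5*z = (z + 1)*(z^3 - 4*z^2 - 5*z) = z*(z + 1)*(z^2 - 4*z - 5) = z*(z - 5)*(z + 1)*(z + 1)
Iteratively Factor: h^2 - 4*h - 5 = (h + 1)*(h - 5)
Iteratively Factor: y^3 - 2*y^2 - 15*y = (y + 3)*(y^2 - 5*y) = y*(y + 3)*(y - 5)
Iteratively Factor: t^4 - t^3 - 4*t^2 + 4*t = (t)*(t^3 - t^2 - 4*t + 4) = t*(t - 1)*(t^2 - 4) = t*(t - 1)*(t + 2)*(t - 2)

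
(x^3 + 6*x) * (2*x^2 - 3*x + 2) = 2*x^5 - 3*x^4 + 14*x^3 - 18*x^2 + 12*x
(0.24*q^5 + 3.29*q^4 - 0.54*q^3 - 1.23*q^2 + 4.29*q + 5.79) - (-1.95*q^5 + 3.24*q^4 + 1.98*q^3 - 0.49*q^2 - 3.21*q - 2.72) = 2.19*q^5 + 0.0499999999999998*q^4 - 2.52*q^3 - 0.74*q^2 + 7.5*q + 8.51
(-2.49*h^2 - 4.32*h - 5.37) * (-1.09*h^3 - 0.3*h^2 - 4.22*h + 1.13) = 2.7141*h^5 + 5.4558*h^4 + 17.6571*h^3 + 17.0277*h^2 + 17.7798*h - 6.0681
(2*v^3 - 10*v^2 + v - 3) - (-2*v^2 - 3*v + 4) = 2*v^3 - 8*v^2 + 4*v - 7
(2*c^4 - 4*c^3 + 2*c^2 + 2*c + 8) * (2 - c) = -2*c^5 + 8*c^4 - 10*c^3 + 2*c^2 - 4*c + 16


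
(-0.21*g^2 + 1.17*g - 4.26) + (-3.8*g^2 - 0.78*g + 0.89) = -4.01*g^2 + 0.39*g - 3.37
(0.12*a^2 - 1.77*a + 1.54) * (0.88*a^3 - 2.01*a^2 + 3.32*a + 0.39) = 0.1056*a^5 - 1.7988*a^4 + 5.3113*a^3 - 8.925*a^2 + 4.4225*a + 0.6006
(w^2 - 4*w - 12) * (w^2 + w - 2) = w^4 - 3*w^3 - 18*w^2 - 4*w + 24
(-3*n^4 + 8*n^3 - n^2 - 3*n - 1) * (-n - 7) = 3*n^5 + 13*n^4 - 55*n^3 + 10*n^2 + 22*n + 7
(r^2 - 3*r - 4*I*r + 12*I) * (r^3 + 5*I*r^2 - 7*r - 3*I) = r^5 - 3*r^4 + I*r^4 + 13*r^3 - 3*I*r^3 - 39*r^2 + 25*I*r^2 - 12*r - 75*I*r + 36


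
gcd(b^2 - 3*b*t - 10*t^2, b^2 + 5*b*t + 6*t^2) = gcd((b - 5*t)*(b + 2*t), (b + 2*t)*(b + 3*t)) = b + 2*t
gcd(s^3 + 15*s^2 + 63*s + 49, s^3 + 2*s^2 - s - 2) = s + 1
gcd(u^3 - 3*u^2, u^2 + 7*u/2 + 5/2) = 1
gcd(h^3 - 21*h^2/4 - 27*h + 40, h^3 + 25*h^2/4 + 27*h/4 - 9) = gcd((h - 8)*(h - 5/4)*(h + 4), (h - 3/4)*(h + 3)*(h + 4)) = h + 4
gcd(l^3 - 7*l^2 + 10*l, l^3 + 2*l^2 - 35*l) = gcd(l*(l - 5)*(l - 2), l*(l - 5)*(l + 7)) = l^2 - 5*l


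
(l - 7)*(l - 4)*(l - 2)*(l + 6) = l^4 - 7*l^3 - 28*l^2 + 244*l - 336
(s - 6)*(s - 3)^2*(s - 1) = s^4 - 13*s^3 + 57*s^2 - 99*s + 54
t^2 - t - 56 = (t - 8)*(t + 7)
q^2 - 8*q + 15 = (q - 5)*(q - 3)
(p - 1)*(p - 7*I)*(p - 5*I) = p^3 - p^2 - 12*I*p^2 - 35*p + 12*I*p + 35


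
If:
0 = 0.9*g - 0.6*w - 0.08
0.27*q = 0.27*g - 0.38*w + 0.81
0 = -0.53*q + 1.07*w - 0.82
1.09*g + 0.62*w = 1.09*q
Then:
No Solution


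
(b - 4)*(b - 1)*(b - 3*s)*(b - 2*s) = b^4 - 5*b^3*s - 5*b^3 + 6*b^2*s^2 + 25*b^2*s + 4*b^2 - 30*b*s^2 - 20*b*s + 24*s^2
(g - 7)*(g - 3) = g^2 - 10*g + 21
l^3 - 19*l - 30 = (l - 5)*(l + 2)*(l + 3)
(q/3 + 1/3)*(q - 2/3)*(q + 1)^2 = q^4/3 + 7*q^3/9 + q^2/3 - q/3 - 2/9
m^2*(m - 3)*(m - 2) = m^4 - 5*m^3 + 6*m^2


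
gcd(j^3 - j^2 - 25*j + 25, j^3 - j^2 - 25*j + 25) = j^3 - j^2 - 25*j + 25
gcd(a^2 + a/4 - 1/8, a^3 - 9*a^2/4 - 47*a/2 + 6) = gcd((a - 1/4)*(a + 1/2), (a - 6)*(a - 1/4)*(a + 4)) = a - 1/4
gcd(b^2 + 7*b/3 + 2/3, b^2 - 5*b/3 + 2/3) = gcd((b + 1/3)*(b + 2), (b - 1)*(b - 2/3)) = 1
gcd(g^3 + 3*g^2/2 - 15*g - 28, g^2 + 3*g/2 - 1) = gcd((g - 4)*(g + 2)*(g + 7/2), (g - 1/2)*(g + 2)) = g + 2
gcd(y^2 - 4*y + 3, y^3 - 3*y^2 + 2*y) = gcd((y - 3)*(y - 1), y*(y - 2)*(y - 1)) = y - 1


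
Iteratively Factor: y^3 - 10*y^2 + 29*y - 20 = (y - 1)*(y^2 - 9*y + 20) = (y - 5)*(y - 1)*(y - 4)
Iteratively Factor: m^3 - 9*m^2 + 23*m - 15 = (m - 1)*(m^2 - 8*m + 15) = (m - 5)*(m - 1)*(m - 3)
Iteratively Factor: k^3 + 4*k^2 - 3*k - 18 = (k - 2)*(k^2 + 6*k + 9) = (k - 2)*(k + 3)*(k + 3)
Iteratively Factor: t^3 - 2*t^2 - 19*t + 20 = (t - 5)*(t^2 + 3*t - 4) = (t - 5)*(t + 4)*(t - 1)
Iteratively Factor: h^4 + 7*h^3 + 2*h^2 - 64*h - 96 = (h + 2)*(h^3 + 5*h^2 - 8*h - 48) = (h + 2)*(h + 4)*(h^2 + h - 12) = (h - 3)*(h + 2)*(h + 4)*(h + 4)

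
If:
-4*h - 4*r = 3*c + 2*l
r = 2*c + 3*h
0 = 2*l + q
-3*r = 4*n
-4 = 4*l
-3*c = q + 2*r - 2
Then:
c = -6/23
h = 7/23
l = -1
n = -27/92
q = 2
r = 9/23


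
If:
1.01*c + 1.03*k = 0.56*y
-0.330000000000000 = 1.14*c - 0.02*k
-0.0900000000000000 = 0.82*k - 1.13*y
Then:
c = -0.28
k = 0.53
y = 0.46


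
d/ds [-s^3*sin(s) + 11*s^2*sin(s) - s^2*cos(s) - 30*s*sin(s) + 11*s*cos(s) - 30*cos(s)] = -s^3*cos(s) - 2*s^2*sin(s) + 11*s^2*cos(s) + 11*s*sin(s) - 32*s*cos(s) + 11*cos(s)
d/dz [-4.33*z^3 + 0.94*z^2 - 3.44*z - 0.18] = -12.99*z^2 + 1.88*z - 3.44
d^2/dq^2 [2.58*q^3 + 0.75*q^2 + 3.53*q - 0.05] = 15.48*q + 1.5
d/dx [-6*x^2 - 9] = -12*x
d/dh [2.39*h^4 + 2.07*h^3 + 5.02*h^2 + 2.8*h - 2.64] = 9.56*h^3 + 6.21*h^2 + 10.04*h + 2.8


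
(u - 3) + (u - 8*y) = 2*u - 8*y - 3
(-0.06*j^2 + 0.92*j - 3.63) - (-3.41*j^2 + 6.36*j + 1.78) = 3.35*j^2 - 5.44*j - 5.41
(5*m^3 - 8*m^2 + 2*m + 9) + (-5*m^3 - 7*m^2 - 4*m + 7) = -15*m^2 - 2*m + 16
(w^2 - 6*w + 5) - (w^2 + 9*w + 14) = -15*w - 9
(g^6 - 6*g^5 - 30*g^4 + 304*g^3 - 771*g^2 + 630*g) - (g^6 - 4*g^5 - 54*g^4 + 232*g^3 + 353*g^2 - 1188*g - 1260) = -2*g^5 + 24*g^4 + 72*g^3 - 1124*g^2 + 1818*g + 1260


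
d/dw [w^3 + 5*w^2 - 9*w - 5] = 3*w^2 + 10*w - 9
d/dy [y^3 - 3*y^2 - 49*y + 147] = 3*y^2 - 6*y - 49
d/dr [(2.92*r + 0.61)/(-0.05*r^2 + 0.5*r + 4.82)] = (0.146*r^2 + 0.0609999999999999*r + 13.7694)/(0.0025*r^4 - 0.05*r^3 - 0.232*r^2 + 4.82*r + 23.2324)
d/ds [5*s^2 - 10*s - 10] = 10*s - 10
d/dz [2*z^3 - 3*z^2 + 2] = 6*z*(z - 1)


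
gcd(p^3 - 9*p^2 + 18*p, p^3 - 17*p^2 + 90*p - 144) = p^2 - 9*p + 18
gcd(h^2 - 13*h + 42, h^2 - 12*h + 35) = h - 7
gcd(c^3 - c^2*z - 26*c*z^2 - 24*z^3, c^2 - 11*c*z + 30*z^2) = -c + 6*z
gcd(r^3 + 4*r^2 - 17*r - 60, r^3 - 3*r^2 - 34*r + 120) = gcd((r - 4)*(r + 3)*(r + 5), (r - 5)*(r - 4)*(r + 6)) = r - 4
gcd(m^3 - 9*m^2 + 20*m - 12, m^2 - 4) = m - 2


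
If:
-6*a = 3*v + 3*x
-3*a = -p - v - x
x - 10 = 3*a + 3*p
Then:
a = x/18 - 5/9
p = 5*x/18 - 25/9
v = 10/9 - 10*x/9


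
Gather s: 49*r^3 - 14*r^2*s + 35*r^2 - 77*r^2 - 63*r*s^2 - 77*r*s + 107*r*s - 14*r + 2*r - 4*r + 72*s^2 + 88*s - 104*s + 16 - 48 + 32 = 49*r^3 - 42*r^2 - 16*r + s^2*(72 - 63*r) + s*(-14*r^2 + 30*r - 16)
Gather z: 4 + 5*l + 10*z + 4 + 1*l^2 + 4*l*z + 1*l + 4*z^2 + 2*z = l^2 + 6*l + 4*z^2 + z*(4*l + 12) + 8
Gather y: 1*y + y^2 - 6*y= y^2 - 5*y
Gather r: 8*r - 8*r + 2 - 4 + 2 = 0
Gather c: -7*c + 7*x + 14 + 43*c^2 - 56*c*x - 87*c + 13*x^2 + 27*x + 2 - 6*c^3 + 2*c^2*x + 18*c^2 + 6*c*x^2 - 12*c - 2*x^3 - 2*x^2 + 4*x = -6*c^3 + c^2*(2*x + 61) + c*(6*x^2 - 56*x - 106) - 2*x^3 + 11*x^2 + 38*x + 16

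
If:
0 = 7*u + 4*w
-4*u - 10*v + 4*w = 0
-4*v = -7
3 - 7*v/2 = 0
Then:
No Solution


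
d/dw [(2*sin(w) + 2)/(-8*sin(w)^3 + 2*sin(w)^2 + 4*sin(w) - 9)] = 2*(16*sin(w)^3 + 22*sin(w)^2 - 4*sin(w) - 13)*cos(w)/(2*sin(w) - 2*sin(3*w) + cos(2*w) + 8)^2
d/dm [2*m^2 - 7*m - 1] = 4*m - 7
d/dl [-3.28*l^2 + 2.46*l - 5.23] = 2.46 - 6.56*l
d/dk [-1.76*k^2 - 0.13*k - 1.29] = -3.52*k - 0.13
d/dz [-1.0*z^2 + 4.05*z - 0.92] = 4.05 - 2.0*z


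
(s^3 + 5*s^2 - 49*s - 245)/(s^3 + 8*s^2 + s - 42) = (s^2 - 2*s - 35)/(s^2 + s - 6)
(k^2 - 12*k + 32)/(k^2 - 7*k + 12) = (k - 8)/(k - 3)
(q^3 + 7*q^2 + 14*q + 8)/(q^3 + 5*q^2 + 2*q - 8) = (q + 1)/(q - 1)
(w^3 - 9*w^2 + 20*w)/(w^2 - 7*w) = (w^2 - 9*w + 20)/(w - 7)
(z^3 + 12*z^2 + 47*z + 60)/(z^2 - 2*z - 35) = (z^2 + 7*z + 12)/(z - 7)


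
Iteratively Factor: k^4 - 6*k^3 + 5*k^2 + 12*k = (k + 1)*(k^3 - 7*k^2 + 12*k) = (k - 3)*(k + 1)*(k^2 - 4*k) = k*(k - 3)*(k + 1)*(k - 4)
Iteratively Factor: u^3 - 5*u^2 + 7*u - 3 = (u - 1)*(u^2 - 4*u + 3) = (u - 1)^2*(u - 3)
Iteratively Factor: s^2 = (s)*(s)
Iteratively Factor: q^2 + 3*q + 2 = (q + 2)*(q + 1)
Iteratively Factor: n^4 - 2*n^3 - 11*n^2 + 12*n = (n + 3)*(n^3 - 5*n^2 + 4*n) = (n - 4)*(n + 3)*(n^2 - n) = (n - 4)*(n - 1)*(n + 3)*(n)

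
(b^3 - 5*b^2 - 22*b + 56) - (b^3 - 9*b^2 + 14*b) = 4*b^2 - 36*b + 56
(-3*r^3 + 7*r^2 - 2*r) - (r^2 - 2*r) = -3*r^3 + 6*r^2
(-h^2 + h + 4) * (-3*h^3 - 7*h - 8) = 3*h^5 - 3*h^4 - 5*h^3 + h^2 - 36*h - 32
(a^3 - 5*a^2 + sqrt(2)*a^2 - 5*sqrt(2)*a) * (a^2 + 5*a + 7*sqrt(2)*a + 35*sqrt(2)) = a^5 + 8*sqrt(2)*a^4 - 11*a^3 - 200*sqrt(2)*a^2 - 350*a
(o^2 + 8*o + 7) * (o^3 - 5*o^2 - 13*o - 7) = o^5 + 3*o^4 - 46*o^3 - 146*o^2 - 147*o - 49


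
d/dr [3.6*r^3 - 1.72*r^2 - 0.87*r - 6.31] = 10.8*r^2 - 3.44*r - 0.87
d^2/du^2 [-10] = 0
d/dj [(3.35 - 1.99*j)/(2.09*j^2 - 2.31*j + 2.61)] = (4.1591*j^2 - 14.003*j + 2.5446)/(4.3681*j^4 - 9.6558*j^3 + 16.2459*j^2 - 12.0582*j + 6.8121)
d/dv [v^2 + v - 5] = 2*v + 1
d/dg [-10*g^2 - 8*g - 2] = -20*g - 8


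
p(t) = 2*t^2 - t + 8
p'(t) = 4*t - 1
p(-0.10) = 8.12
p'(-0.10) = -1.40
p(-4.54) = 53.76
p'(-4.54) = -19.16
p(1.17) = 9.57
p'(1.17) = 3.68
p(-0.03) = 8.03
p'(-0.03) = -1.12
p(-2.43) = 22.24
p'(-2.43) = -10.72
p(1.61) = 11.57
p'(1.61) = 5.44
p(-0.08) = 8.09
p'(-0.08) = -1.32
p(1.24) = 9.84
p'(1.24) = 3.96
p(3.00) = 23.00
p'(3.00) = 11.00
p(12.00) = 284.00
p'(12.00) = 47.00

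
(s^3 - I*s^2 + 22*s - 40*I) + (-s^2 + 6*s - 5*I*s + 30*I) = s^3 - s^2 - I*s^2 + 28*s - 5*I*s - 10*I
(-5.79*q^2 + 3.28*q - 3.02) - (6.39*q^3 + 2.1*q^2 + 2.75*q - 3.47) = -6.39*q^3 - 7.89*q^2 + 0.53*q + 0.45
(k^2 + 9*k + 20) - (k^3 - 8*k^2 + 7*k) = -k^3 + 9*k^2 + 2*k + 20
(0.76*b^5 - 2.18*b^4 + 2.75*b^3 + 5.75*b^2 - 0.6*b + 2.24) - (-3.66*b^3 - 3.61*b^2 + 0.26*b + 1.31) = 0.76*b^5 - 2.18*b^4 + 6.41*b^3 + 9.36*b^2 - 0.86*b + 0.93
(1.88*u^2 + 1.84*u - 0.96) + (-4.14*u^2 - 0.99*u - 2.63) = -2.26*u^2 + 0.85*u - 3.59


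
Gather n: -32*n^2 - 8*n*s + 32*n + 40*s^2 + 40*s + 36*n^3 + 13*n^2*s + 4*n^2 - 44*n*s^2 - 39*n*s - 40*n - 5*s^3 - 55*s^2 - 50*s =36*n^3 + n^2*(13*s - 28) + n*(-44*s^2 - 47*s - 8) - 5*s^3 - 15*s^2 - 10*s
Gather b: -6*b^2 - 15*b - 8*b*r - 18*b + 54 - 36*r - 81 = -6*b^2 + b*(-8*r - 33) - 36*r - 27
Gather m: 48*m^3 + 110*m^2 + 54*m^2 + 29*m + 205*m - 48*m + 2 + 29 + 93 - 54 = 48*m^3 + 164*m^2 + 186*m + 70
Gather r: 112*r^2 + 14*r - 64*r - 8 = 112*r^2 - 50*r - 8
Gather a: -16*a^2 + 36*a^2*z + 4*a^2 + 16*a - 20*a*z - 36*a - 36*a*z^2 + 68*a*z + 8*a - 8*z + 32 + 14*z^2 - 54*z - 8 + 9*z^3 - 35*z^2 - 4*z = a^2*(36*z - 12) + a*(-36*z^2 + 48*z - 12) + 9*z^3 - 21*z^2 - 66*z + 24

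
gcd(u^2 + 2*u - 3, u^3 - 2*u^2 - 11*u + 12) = u^2 + 2*u - 3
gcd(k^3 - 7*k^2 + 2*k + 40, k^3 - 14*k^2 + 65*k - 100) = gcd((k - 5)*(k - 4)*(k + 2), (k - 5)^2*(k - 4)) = k^2 - 9*k + 20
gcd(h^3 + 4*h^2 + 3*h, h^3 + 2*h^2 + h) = h^2 + h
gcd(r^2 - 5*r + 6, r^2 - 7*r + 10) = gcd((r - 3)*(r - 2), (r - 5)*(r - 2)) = r - 2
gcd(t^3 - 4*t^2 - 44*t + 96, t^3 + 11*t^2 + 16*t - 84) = t^2 + 4*t - 12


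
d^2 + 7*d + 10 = (d + 2)*(d + 5)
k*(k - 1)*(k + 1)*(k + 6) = k^4 + 6*k^3 - k^2 - 6*k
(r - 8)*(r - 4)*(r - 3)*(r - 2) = r^4 - 17*r^3 + 98*r^2 - 232*r + 192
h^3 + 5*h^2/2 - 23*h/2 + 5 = (h - 2)*(h - 1/2)*(h + 5)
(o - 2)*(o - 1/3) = o^2 - 7*o/3 + 2/3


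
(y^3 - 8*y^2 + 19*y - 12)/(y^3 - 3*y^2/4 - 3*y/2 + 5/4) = 4*(y^2 - 7*y + 12)/(4*y^2 + y - 5)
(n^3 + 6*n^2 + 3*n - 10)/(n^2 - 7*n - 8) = (-n^3 - 6*n^2 - 3*n + 10)/(-n^2 + 7*n + 8)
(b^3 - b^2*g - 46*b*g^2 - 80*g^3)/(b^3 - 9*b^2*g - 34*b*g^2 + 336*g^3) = (b^2 + 7*b*g + 10*g^2)/(b^2 - b*g - 42*g^2)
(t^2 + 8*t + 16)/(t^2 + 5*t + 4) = (t + 4)/(t + 1)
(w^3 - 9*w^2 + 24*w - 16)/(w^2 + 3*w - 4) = (w^2 - 8*w + 16)/(w + 4)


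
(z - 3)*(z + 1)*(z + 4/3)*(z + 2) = z^4 + 4*z^3/3 - 7*z^2 - 46*z/3 - 8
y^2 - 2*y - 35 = (y - 7)*(y + 5)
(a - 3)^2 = a^2 - 6*a + 9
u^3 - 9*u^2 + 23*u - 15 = (u - 5)*(u - 3)*(u - 1)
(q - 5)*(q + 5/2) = q^2 - 5*q/2 - 25/2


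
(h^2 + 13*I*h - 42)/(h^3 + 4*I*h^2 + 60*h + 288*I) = (h + 7*I)/(h^2 - 2*I*h + 48)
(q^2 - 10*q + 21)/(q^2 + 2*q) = (q^2 - 10*q + 21)/(q*(q + 2))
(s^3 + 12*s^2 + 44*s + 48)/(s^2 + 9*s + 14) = (s^2 + 10*s + 24)/(s + 7)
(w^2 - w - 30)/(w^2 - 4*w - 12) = (w + 5)/(w + 2)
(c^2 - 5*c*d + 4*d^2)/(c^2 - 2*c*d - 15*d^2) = (-c^2 + 5*c*d - 4*d^2)/(-c^2 + 2*c*d + 15*d^2)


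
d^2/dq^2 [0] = 0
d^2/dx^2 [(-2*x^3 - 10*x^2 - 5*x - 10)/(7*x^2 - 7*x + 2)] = 46*(-35*x^3 - 42*x^2 + 72*x - 20)/(343*x^6 - 1029*x^5 + 1323*x^4 - 931*x^3 + 378*x^2 - 84*x + 8)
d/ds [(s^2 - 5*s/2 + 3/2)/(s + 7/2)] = (4*s^2 + 28*s - 41)/(4*s^2 + 28*s + 49)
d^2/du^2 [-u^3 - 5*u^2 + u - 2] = -6*u - 10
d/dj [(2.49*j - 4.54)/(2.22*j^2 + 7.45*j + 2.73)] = (-5.5278*j^2 + 20.1576*j + 40.6207)/(4.9284*j^4 + 33.078*j^3 + 67.6237*j^2 + 40.677*j + 7.4529)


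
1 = 1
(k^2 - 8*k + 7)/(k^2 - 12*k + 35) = (k - 1)/(k - 5)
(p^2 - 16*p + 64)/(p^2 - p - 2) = (-p^2 + 16*p - 64)/(-p^2 + p + 2)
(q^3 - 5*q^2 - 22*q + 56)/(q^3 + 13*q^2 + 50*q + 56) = (q^2 - 9*q + 14)/(q^2 + 9*q + 14)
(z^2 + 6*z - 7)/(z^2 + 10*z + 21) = (z - 1)/(z + 3)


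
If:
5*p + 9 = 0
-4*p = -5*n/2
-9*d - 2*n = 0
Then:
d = 16/25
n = -72/25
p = -9/5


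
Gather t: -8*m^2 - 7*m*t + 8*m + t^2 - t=-8*m^2 + 8*m + t^2 + t*(-7*m - 1)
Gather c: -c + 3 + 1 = 4 - c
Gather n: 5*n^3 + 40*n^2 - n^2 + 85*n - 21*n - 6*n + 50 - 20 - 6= 5*n^3 + 39*n^2 + 58*n + 24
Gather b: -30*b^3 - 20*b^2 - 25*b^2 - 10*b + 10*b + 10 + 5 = -30*b^3 - 45*b^2 + 15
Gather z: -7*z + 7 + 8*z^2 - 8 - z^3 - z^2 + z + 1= -z^3 + 7*z^2 - 6*z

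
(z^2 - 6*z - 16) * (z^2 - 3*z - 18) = z^4 - 9*z^3 - 16*z^2 + 156*z + 288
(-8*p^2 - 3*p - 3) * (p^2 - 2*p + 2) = -8*p^4 + 13*p^3 - 13*p^2 - 6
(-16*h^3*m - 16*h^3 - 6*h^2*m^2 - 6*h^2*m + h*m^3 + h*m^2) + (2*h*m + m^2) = -16*h^3*m - 16*h^3 - 6*h^2*m^2 - 6*h^2*m + h*m^3 + h*m^2 + 2*h*m + m^2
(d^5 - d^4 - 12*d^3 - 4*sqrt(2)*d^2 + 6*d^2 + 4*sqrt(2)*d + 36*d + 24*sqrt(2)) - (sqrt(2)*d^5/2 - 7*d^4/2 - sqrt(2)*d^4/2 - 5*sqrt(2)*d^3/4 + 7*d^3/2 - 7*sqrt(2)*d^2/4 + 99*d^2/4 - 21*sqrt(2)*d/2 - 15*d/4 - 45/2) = -sqrt(2)*d^5/2 + d^5 + sqrt(2)*d^4/2 + 5*d^4/2 - 31*d^3/2 + 5*sqrt(2)*d^3/4 - 75*d^2/4 - 9*sqrt(2)*d^2/4 + 29*sqrt(2)*d/2 + 159*d/4 + 45/2 + 24*sqrt(2)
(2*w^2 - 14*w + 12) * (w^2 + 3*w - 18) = 2*w^4 - 8*w^3 - 66*w^2 + 288*w - 216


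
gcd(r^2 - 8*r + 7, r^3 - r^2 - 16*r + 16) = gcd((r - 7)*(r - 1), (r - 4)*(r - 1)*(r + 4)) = r - 1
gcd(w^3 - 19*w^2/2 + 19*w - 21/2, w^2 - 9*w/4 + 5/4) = w - 1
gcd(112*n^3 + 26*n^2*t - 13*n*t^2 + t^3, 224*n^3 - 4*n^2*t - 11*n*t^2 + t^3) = 56*n^2 - 15*n*t + t^2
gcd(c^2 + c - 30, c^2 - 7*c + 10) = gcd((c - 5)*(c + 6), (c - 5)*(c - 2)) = c - 5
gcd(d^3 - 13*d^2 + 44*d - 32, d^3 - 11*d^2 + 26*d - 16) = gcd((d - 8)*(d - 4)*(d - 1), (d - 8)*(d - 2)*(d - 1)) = d^2 - 9*d + 8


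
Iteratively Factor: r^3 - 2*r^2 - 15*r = (r - 5)*(r^2 + 3*r) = r*(r - 5)*(r + 3)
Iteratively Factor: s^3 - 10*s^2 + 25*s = (s)*(s^2 - 10*s + 25) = s*(s - 5)*(s - 5)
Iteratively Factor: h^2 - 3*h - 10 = (h - 5)*(h + 2)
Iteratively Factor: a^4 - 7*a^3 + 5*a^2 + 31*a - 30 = (a - 1)*(a^3 - 6*a^2 - a + 30) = (a - 3)*(a - 1)*(a^2 - 3*a - 10) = (a - 5)*(a - 3)*(a - 1)*(a + 2)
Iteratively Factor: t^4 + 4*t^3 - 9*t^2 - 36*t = (t + 3)*(t^3 + t^2 - 12*t) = (t - 3)*(t + 3)*(t^2 + 4*t) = (t - 3)*(t + 3)*(t + 4)*(t)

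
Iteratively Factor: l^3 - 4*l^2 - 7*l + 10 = (l - 1)*(l^2 - 3*l - 10) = (l - 5)*(l - 1)*(l + 2)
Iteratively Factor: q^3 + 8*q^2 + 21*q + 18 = (q + 3)*(q^2 + 5*q + 6) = (q + 2)*(q + 3)*(q + 3)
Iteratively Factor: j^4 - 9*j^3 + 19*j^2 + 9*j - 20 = (j - 5)*(j^3 - 4*j^2 - j + 4) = (j - 5)*(j - 4)*(j^2 - 1) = (j - 5)*(j - 4)*(j - 1)*(j + 1)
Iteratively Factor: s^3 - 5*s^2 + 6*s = (s - 3)*(s^2 - 2*s) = (s - 3)*(s - 2)*(s)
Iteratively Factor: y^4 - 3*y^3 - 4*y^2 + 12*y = (y - 2)*(y^3 - y^2 - 6*y) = (y - 3)*(y - 2)*(y^2 + 2*y) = (y - 3)*(y - 2)*(y + 2)*(y)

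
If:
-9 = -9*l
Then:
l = 1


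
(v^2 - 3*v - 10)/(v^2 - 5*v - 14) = (v - 5)/(v - 7)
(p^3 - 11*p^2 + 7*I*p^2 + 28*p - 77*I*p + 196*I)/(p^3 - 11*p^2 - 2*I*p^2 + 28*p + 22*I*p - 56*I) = (p + 7*I)/(p - 2*I)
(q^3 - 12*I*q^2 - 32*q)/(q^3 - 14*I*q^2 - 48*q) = (q - 4*I)/(q - 6*I)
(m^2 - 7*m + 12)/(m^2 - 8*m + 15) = (m - 4)/(m - 5)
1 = 1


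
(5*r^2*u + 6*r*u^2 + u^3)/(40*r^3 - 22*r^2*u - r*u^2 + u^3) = u*(r + u)/(8*r^2 - 6*r*u + u^2)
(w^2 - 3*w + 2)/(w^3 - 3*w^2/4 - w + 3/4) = 4*(w - 2)/(4*w^2 + w - 3)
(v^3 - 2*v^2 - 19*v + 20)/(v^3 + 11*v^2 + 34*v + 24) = (v^2 - 6*v + 5)/(v^2 + 7*v + 6)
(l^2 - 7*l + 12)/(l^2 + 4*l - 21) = (l - 4)/(l + 7)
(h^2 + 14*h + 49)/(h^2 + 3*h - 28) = (h + 7)/(h - 4)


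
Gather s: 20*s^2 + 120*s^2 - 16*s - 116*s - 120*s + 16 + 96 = 140*s^2 - 252*s + 112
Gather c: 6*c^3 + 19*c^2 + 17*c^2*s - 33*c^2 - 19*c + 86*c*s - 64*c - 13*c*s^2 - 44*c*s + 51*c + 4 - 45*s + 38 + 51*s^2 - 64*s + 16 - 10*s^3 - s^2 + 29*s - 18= 6*c^3 + c^2*(17*s - 14) + c*(-13*s^2 + 42*s - 32) - 10*s^3 + 50*s^2 - 80*s + 40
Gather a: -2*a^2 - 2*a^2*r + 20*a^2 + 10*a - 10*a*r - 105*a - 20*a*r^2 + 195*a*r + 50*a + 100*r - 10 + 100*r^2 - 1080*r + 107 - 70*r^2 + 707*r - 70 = a^2*(18 - 2*r) + a*(-20*r^2 + 185*r - 45) + 30*r^2 - 273*r + 27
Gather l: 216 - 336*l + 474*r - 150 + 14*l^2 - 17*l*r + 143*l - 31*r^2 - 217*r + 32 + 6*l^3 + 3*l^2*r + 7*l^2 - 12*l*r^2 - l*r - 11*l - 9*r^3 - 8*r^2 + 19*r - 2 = 6*l^3 + l^2*(3*r + 21) + l*(-12*r^2 - 18*r - 204) - 9*r^3 - 39*r^2 + 276*r + 96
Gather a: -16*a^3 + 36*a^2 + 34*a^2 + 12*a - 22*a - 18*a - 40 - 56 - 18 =-16*a^3 + 70*a^2 - 28*a - 114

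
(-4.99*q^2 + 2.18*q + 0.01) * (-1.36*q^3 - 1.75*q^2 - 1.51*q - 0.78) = 6.7864*q^5 + 5.7677*q^4 + 3.7063*q^3 + 0.5829*q^2 - 1.7155*q - 0.0078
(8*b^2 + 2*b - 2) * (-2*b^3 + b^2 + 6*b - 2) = -16*b^5 + 4*b^4 + 54*b^3 - 6*b^2 - 16*b + 4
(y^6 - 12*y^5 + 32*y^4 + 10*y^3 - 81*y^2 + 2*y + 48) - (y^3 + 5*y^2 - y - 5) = y^6 - 12*y^5 + 32*y^4 + 9*y^3 - 86*y^2 + 3*y + 53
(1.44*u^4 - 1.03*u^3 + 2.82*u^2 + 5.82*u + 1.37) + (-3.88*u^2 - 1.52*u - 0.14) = 1.44*u^4 - 1.03*u^3 - 1.06*u^2 + 4.3*u + 1.23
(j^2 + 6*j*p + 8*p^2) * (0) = 0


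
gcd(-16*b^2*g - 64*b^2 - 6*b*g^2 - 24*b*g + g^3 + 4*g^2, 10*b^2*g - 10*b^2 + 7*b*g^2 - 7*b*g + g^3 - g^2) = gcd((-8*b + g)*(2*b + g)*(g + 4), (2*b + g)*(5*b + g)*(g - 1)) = 2*b + g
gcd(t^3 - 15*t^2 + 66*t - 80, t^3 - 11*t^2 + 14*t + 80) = t^2 - 13*t + 40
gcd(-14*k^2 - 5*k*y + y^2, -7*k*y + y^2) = -7*k + y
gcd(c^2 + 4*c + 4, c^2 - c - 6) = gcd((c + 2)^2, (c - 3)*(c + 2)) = c + 2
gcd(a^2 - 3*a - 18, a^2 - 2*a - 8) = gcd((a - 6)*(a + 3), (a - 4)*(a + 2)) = 1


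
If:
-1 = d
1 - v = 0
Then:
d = -1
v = 1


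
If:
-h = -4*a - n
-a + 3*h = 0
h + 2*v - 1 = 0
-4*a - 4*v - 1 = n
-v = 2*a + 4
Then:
No Solution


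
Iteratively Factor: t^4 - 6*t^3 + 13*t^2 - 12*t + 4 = (t - 1)*(t^3 - 5*t^2 + 8*t - 4) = (t - 1)^2*(t^2 - 4*t + 4) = (t - 2)*(t - 1)^2*(t - 2)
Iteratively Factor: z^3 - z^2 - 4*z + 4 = (z + 2)*(z^2 - 3*z + 2) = (z - 2)*(z + 2)*(z - 1)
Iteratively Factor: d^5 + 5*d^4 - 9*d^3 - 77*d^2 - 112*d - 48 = (d + 3)*(d^4 + 2*d^3 - 15*d^2 - 32*d - 16) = (d + 3)*(d + 4)*(d^3 - 2*d^2 - 7*d - 4) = (d - 4)*(d + 3)*(d + 4)*(d^2 + 2*d + 1) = (d - 4)*(d + 1)*(d + 3)*(d + 4)*(d + 1)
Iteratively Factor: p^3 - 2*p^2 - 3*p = (p + 1)*(p^2 - 3*p) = p*(p + 1)*(p - 3)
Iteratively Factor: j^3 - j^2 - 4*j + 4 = (j - 2)*(j^2 + j - 2) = (j - 2)*(j + 2)*(j - 1)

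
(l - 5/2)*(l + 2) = l^2 - l/2 - 5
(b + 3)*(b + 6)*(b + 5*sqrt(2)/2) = b^3 + 5*sqrt(2)*b^2/2 + 9*b^2 + 18*b + 45*sqrt(2)*b/2 + 45*sqrt(2)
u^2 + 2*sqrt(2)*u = u*(u + 2*sqrt(2))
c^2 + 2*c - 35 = (c - 5)*(c + 7)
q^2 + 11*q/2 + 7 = (q + 2)*(q + 7/2)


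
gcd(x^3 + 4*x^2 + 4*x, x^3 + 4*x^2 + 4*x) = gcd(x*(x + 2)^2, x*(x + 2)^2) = x^3 + 4*x^2 + 4*x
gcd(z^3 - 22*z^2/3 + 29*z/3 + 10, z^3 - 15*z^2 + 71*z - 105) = z^2 - 8*z + 15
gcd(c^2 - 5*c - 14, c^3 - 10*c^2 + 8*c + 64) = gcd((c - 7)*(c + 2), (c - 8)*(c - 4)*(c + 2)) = c + 2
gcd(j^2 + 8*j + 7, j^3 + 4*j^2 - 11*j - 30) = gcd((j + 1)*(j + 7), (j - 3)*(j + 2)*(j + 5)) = 1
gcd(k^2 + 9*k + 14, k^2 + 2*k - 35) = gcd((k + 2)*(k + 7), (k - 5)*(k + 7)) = k + 7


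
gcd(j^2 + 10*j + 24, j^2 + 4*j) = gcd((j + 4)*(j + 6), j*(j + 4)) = j + 4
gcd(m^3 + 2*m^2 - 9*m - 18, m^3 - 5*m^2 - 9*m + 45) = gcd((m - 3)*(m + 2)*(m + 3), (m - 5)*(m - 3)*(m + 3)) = m^2 - 9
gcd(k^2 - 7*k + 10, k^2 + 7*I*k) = 1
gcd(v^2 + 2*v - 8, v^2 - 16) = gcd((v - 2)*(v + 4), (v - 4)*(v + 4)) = v + 4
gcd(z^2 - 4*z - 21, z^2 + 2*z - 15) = 1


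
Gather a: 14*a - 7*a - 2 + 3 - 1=7*a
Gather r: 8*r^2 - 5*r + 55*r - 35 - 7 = 8*r^2 + 50*r - 42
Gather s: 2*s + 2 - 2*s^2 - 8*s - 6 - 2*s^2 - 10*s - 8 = -4*s^2 - 16*s - 12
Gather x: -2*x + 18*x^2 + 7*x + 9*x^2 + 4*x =27*x^2 + 9*x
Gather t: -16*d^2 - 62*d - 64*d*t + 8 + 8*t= -16*d^2 - 62*d + t*(8 - 64*d) + 8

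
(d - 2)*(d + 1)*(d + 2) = d^3 + d^2 - 4*d - 4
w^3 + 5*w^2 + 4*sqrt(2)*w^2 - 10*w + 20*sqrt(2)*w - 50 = (w + 5)*(w - sqrt(2))*(w + 5*sqrt(2))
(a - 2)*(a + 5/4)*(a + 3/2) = a^3 + 3*a^2/4 - 29*a/8 - 15/4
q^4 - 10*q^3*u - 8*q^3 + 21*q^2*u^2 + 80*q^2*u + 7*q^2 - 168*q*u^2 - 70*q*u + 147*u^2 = (q - 7)*(q - 1)*(q - 7*u)*(q - 3*u)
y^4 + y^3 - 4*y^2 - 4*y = y*(y - 2)*(y + 1)*(y + 2)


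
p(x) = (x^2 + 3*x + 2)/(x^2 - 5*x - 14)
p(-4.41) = 0.30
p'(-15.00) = -0.02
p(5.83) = -5.84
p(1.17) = -0.37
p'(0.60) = -0.20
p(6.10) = -7.89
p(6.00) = -7.00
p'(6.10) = -9.88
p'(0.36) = -0.18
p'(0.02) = -0.16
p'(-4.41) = -0.06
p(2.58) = -0.81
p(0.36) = -0.20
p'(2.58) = -0.41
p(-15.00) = 0.64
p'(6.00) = -8.00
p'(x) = (5 - 2*x)*(x^2 + 3*x + 2)/(x^2 - 5*x - 14)^2 + (2*x + 3)/(x^2 - 5*x - 14) = -8/(x^2 - 14*x + 49)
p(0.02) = -0.15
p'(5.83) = -5.84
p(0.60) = -0.25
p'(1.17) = -0.24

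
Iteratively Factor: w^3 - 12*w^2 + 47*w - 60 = (w - 4)*(w^2 - 8*w + 15) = (w - 4)*(w - 3)*(w - 5)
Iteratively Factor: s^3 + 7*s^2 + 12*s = (s)*(s^2 + 7*s + 12) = s*(s + 3)*(s + 4)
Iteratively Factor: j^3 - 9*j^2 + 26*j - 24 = (j - 4)*(j^2 - 5*j + 6) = (j - 4)*(j - 2)*(j - 3)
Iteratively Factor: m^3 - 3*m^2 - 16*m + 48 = (m + 4)*(m^2 - 7*m + 12) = (m - 4)*(m + 4)*(m - 3)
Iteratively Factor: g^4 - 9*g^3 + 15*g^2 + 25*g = (g - 5)*(g^3 - 4*g^2 - 5*g) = g*(g - 5)*(g^2 - 4*g - 5) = g*(g - 5)*(g + 1)*(g - 5)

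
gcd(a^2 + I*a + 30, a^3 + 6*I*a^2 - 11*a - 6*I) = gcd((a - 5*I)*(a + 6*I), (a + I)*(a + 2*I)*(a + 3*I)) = 1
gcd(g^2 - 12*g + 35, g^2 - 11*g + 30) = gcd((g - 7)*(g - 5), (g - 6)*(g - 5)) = g - 5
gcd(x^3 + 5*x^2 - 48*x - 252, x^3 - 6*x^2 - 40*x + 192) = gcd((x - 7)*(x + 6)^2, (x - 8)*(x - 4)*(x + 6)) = x + 6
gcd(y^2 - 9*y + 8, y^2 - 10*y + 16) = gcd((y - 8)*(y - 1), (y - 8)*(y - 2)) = y - 8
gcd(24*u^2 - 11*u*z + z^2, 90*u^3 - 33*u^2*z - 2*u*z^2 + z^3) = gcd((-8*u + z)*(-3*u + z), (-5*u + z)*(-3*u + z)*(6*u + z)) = -3*u + z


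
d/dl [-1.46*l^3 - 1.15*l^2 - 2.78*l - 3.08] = -4.38*l^2 - 2.3*l - 2.78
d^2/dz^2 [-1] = 0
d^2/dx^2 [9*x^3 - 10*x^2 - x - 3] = 54*x - 20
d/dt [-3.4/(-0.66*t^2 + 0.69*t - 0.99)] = (2.346 - 4.488*t)/(0.66*t^2 - 0.69*t + 0.99)^2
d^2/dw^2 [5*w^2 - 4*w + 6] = 10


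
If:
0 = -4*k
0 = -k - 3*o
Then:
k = 0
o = 0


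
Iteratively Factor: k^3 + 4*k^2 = (k)*(k^2 + 4*k) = k^2*(k + 4)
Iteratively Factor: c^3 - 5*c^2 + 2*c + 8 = (c - 4)*(c^2 - c - 2) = (c - 4)*(c - 2)*(c + 1)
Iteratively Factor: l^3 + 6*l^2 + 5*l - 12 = (l - 1)*(l^2 + 7*l + 12) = (l - 1)*(l + 3)*(l + 4)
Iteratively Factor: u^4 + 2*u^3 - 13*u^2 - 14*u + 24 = (u + 4)*(u^3 - 2*u^2 - 5*u + 6) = (u - 1)*(u + 4)*(u^2 - u - 6) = (u - 1)*(u + 2)*(u + 4)*(u - 3)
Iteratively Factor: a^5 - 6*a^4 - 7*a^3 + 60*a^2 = (a - 4)*(a^4 - 2*a^3 - 15*a^2) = (a - 5)*(a - 4)*(a^3 + 3*a^2) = (a - 5)*(a - 4)*(a + 3)*(a^2) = a*(a - 5)*(a - 4)*(a + 3)*(a)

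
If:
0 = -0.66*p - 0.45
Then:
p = -0.68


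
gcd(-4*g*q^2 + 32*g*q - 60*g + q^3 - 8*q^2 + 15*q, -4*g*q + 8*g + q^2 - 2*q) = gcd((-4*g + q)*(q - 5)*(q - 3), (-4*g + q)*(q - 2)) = -4*g + q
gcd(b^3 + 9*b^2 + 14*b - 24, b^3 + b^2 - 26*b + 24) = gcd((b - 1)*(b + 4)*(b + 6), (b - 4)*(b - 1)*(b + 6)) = b^2 + 5*b - 6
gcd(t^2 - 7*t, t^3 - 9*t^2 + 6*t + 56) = t - 7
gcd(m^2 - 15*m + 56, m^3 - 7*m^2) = m - 7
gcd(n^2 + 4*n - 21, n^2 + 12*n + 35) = n + 7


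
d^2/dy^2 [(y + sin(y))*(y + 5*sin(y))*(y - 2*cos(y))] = -6*y^2*sin(y) + 2*y^2*cos(y) + 8*y*sin(y) + 24*y*sin(2*y) + 24*y*cos(y) + 10*y*cos(2*y) + 6*y + 12*sin(y) + 10*sin(2*y) - 3*cos(y)/2 - 24*cos(2*y) - 45*cos(3*y)/2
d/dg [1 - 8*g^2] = -16*g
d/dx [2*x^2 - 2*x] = 4*x - 2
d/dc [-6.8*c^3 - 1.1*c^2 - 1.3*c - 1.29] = -20.4*c^2 - 2.2*c - 1.3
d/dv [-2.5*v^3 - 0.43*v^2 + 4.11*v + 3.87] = -7.5*v^2 - 0.86*v + 4.11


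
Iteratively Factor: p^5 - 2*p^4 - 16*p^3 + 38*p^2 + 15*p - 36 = (p - 3)*(p^4 + p^3 - 13*p^2 - p + 12) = (p - 3)*(p + 4)*(p^3 - 3*p^2 - p + 3) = (p - 3)*(p + 1)*(p + 4)*(p^2 - 4*p + 3) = (p - 3)*(p - 1)*(p + 1)*(p + 4)*(p - 3)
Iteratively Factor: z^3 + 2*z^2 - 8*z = (z - 2)*(z^2 + 4*z) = (z - 2)*(z + 4)*(z)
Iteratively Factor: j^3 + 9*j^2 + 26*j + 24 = (j + 3)*(j^2 + 6*j + 8) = (j + 3)*(j + 4)*(j + 2)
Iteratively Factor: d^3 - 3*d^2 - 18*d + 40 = (d - 2)*(d^2 - d - 20) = (d - 5)*(d - 2)*(d + 4)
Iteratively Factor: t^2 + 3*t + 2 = (t + 2)*(t + 1)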